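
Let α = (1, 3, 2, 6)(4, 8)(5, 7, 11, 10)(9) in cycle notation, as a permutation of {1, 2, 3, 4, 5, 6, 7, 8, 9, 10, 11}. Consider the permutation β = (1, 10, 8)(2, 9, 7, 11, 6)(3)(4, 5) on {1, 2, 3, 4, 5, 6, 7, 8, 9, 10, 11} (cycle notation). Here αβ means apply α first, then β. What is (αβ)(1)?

3

First apply α: α(1) = 3, then β(3) = 3. Thus (αβ)(1) = 3.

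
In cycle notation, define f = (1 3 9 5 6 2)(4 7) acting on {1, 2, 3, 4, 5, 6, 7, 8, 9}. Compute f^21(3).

3 lies in the 6-cycle (1 3 9 5 6 2).
Powers repeat with period 6 on this cycle, and 21 mod 6 = 3, so f^21(3) = f^3(3).
Stepping 3 places around the cycle: 3 → 9 → 5 → 6.

6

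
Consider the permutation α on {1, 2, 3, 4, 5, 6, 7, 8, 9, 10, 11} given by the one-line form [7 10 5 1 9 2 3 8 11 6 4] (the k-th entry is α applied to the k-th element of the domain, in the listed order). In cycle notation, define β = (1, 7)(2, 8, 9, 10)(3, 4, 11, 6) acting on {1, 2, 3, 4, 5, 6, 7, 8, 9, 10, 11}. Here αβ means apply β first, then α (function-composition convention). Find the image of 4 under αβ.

First apply β: β(4) = 11, then α(11) = 4. Thus (αβ)(4) = 4.

4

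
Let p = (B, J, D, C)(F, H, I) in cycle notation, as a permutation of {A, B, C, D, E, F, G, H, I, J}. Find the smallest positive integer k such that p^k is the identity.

12

The cycle type of p is (4, 3, 1, 1, 1).
The order is lcm(4, 3) = 12.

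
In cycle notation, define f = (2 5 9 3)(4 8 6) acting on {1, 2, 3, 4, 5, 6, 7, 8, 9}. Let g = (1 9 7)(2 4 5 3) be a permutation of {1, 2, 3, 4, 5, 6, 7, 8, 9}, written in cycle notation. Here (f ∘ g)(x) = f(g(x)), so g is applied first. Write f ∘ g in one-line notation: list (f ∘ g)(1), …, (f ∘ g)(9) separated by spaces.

3 8 5 9 2 4 1 6 7

Chase each element through g then f: 1 → 9 → 3; 2 → 4 → 8; 3 → 2 → 5; 4 → 5 → 9; 5 → 3 → 2; 6 → 6 → 4; 7 → 1 → 1; 8 → 8 → 6; 9 → 7 → 7.
So f ∘ g in one-line form is 3 8 5 9 2 4 1 6 7.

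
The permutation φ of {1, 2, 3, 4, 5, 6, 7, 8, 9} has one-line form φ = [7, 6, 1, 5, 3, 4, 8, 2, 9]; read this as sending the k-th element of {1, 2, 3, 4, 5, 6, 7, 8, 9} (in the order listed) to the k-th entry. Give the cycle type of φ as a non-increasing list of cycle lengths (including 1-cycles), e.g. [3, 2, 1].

[8, 1]

The disjoint cycles are (1 7 8 2 6 4 5 3)(9), with lengths 8, 1 in non-increasing order.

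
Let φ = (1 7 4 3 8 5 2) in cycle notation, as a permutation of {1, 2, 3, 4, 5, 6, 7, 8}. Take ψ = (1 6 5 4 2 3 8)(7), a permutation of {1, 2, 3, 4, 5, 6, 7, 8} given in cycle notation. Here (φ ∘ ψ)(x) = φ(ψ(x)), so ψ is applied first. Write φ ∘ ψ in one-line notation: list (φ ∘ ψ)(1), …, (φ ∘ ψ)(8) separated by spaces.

6 8 5 1 3 2 4 7

(φ ∘ ψ)(x) = φ(ψ(x)). Computing each image: φ(ψ(1)) = φ(6) = 6, φ(ψ(2)) = φ(3) = 8, φ(ψ(3)) = φ(8) = 5, φ(ψ(4)) = φ(2) = 1, φ(ψ(5)) = φ(4) = 3, φ(ψ(6)) = φ(5) = 2, φ(ψ(7)) = φ(7) = 4, φ(ψ(8)) = φ(1) = 7.
Hence φ ∘ ψ = [6 8 5 1 3 2 4 7].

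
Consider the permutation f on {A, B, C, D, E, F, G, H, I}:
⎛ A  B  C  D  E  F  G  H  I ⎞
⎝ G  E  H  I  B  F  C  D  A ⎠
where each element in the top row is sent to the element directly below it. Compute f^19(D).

Tracing D → I → … returns to D after 6 steps, so D lies in a 6-cycle (A G C H D I).
On a 6-cycle, f^6 is the identity, so f^19 = f^1 there (19 ≡ 1 mod 6).
Stepping 1 place around the cycle: D → I.

I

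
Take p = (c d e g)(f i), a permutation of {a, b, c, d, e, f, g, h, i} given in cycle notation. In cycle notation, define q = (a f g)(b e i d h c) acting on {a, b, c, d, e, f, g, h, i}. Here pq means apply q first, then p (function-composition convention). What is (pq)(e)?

q(e) = i, then p(i) = f; composing gives (pq)(e) = f.

f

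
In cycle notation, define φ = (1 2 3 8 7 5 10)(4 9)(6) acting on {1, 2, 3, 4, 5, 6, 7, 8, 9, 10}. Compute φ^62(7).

8

7 lies in the 7-cycle (1 2 3 8 7 5 10).
On a 7-cycle, φ^7 is the identity, so φ^62 = φ^6 there (62 ≡ 6 mod 7).
Stepping 6 places around the cycle: 7 → 5 → 10 → 1 → 2 → 3 → 8.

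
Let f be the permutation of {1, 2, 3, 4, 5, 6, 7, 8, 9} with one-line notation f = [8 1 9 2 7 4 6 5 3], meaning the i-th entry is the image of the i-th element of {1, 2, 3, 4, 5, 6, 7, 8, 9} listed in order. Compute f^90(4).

Tracing 4 → 2 → … returns to 4 after 7 steps, so 4 lies in a 7-cycle (1, 8, 5, 7, 6, 4, 2).
Since the cycle has length 7, f^90 acts on it the same as f^6 (90 mod 7 = 6).
Advancing 6 steps from 4: 4 → 2 → 1 → 8 → 5 → 7 → 6.

6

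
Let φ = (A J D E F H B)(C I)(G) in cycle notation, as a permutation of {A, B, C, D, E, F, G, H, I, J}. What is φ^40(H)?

E

H lies in the 7-cycle (A J D E F H B).
On a 7-cycle, φ^7 is the identity, so φ^40 = φ^5 there (40 ≡ 5 mod 7).
Stepping 5 places around the cycle: H → B → A → J → D → E.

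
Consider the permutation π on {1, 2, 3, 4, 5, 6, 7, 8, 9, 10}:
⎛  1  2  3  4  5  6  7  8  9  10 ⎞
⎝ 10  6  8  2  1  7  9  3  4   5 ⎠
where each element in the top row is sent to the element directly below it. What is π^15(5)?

5

Tracing 5 → 1 → … returns to 5 after 3 steps, so 5 lies in a 3-cycle (1, 10, 5).
Since the cycle has length 3, π^15 acts on it the same as π^0 (15 mod 3 = 0).
So π^15(5) = 5.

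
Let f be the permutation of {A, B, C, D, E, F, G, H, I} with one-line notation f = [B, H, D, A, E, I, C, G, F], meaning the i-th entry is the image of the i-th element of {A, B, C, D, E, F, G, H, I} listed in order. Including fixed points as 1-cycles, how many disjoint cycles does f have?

The cycle decomposition is (A, B, H, G, C, D)(E)(F, I), which has 3 cycles (counting 1-cycles).

3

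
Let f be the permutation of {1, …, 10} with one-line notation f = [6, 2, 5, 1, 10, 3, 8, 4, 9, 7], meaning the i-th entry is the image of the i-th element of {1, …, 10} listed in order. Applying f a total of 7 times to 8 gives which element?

Tracing 8 → 4 → … returns to 8 after 8 steps, so 8 lies in an 8-cycle (1, 6, 3, 5, 10, 7, 8, 4).
Advancing 7 steps from 8: 8 → 4 → 1 → 6 → 3 → 5 → 10 → 7.

7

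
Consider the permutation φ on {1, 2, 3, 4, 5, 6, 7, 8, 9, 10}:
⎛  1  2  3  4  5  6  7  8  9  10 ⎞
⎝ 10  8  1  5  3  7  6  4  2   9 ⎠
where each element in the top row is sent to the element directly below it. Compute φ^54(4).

Tracing 4 → 5 → … returns to 4 after 8 steps, so 4 lies in an 8-cycle (1 10 9 2 8 4 5 3).
Since the cycle has length 8, φ^54 acts on it the same as φ^6 (54 mod 8 = 6).
Advancing 6 steps from 4: 4 → 5 → 3 → 1 → 10 → 9 → 2.

2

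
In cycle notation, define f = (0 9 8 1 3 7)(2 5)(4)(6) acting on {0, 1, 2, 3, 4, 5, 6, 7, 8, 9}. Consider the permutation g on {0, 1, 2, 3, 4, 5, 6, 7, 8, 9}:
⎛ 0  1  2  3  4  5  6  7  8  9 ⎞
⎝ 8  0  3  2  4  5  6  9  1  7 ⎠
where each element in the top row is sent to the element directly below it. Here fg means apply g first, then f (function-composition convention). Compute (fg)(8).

3

(fg)(8) = f(g(8)). g(8) = 1, then f(1) = 3. So (fg)(8) = 3.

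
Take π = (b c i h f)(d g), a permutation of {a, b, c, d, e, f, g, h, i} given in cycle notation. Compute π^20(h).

h

h lies in the 5-cycle (b c i h f).
Since the cycle has length 5, π^20 acts on it the same as π^0 (20 mod 5 = 0).
So π^20(h) = h.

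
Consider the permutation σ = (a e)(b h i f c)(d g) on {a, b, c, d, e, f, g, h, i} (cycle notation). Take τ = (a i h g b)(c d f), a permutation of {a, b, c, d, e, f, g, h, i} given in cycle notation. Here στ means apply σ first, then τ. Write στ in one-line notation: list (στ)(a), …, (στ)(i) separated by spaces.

e g a b i d f h c

(στ)(x) = τ(σ(x)). Computing each image: τ(σ(a)) = τ(e) = e, τ(σ(b)) = τ(h) = g, τ(σ(c)) = τ(b) = a, τ(σ(d)) = τ(g) = b, τ(σ(e)) = τ(a) = i, τ(σ(f)) = τ(c) = d, τ(σ(g)) = τ(d) = f, τ(σ(h)) = τ(i) = h, τ(σ(i)) = τ(f) = c.
Hence στ = [e g a b i d f h c].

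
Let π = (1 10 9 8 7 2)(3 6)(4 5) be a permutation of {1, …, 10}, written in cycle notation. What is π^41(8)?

8 lies in the 6-cycle (1 10 9 8 7 2).
On a 6-cycle, π^6 is the identity, so π^41 = π^5 there (41 ≡ 5 mod 6).
Stepping 5 places around the cycle: 8 → 7 → 2 → 1 → 10 → 9.

9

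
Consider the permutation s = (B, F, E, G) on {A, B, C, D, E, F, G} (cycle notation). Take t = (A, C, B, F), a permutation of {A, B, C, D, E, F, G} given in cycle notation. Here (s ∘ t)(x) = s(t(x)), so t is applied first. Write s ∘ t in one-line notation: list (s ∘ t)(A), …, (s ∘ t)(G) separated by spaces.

For each element, apply t then s: A → C → C; B → F → E; C → B → F; D → D → D; E → E → G; F → A → A; G → G → B.
So s ∘ t in one-line form is C E F D G A B.

C E F D G A B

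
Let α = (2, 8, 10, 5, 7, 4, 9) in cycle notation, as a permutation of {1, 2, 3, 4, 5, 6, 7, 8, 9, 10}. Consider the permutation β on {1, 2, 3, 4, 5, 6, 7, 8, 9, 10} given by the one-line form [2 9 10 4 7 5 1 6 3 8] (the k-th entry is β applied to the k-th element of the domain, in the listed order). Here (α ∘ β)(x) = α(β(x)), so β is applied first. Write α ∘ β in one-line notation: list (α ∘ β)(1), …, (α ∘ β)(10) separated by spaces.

8 2 5 9 4 7 1 6 3 10

(α ∘ β)(x) = α(β(x)). Computing each image: α(β(1)) = α(2) = 8, α(β(2)) = α(9) = 2, α(β(3)) = α(10) = 5, α(β(4)) = α(4) = 9, α(β(5)) = α(7) = 4, α(β(6)) = α(5) = 7, α(β(7)) = α(1) = 1, α(β(8)) = α(6) = 6, α(β(9)) = α(3) = 3, α(β(10)) = α(8) = 10.
Hence α ∘ β = [8 2 5 9 4 7 1 6 3 10].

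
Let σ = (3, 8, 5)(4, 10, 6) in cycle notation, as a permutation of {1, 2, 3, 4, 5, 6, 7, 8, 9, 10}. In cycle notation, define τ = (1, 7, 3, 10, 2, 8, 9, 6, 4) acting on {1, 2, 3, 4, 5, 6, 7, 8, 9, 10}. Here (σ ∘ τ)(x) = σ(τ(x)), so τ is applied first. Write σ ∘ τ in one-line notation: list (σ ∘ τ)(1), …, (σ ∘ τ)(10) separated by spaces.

Chase each element through τ then σ: 1 → 7 → 7; 2 → 8 → 5; 3 → 10 → 6; 4 → 1 → 1; 5 → 5 → 3; 6 → 4 → 10; 7 → 3 → 8; 8 → 9 → 9; 9 → 6 → 4; 10 → 2 → 2.
So σ ∘ τ in one-line form is 7 5 6 1 3 10 8 9 4 2.

7 5 6 1 3 10 8 9 4 2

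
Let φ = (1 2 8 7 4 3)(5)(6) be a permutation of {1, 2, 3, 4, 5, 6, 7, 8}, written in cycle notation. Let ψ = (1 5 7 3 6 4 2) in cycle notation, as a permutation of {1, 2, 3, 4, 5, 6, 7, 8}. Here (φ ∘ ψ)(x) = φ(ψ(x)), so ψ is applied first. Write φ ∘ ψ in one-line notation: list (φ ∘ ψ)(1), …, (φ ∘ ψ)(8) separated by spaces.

5 2 6 8 4 3 1 7

For each element, apply ψ then φ: 1 → 5 → 5; 2 → 1 → 2; 3 → 6 → 6; 4 → 2 → 8; 5 → 7 → 4; 6 → 4 → 3; 7 → 3 → 1; 8 → 8 → 7.
So φ ∘ ψ in one-line form is 5 2 6 8 4 3 1 7.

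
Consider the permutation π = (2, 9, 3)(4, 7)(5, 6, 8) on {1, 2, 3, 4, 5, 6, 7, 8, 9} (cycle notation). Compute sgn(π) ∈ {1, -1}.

-1

The cycle lengths are 3, 3, 2, 1.
A cycle of length ℓ contributes ℓ−1 transpositions, so π is a product of 2 + 2 + 1 = 5 transpositions — odd.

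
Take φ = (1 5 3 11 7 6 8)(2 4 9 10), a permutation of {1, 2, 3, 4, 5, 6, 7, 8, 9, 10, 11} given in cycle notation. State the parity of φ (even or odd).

odd

The cycle lengths are 7, 4.
A cycle of length ℓ contributes ℓ−1 transpositions, so φ is a product of 6 + 3 = 9 transpositions — odd.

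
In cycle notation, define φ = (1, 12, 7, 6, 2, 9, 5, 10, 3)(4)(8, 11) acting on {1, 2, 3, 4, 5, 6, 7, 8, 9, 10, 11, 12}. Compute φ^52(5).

5 lies in the 9-cycle (1, 12, 7, 6, 2, 9, 5, 10, 3).
Powers repeat with period 9 on this cycle, and 52 mod 9 = 7, so φ^52(5) = φ^7(5).
Advancing 7 steps from 5: 5 → 10 → 3 → 1 → 12 → 7 → 6 → 2.

2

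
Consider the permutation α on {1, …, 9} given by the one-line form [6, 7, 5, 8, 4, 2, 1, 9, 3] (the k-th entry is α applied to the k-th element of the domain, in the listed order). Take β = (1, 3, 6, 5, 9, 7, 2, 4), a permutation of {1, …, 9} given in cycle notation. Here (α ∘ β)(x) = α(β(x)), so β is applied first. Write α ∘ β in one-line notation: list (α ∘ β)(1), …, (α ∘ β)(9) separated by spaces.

For each element, apply β then α: 1 → 3 → 5; 2 → 4 → 8; 3 → 6 → 2; 4 → 1 → 6; 5 → 9 → 3; 6 → 5 → 4; 7 → 2 → 7; 8 → 8 → 9; 9 → 7 → 1.
So α ∘ β in one-line form is 5 8 2 6 3 4 7 9 1.

5 8 2 6 3 4 7 9 1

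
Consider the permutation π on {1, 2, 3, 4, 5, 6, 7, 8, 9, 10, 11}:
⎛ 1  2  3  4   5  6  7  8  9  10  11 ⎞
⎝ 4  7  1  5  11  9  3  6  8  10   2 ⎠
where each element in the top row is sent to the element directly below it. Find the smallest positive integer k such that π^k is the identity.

21

Writing π as disjoint cycles, the cycle lengths are 7, 3, 1.
Since disjoint cycles commute, ord(π) = lcm(7, 3) = 21.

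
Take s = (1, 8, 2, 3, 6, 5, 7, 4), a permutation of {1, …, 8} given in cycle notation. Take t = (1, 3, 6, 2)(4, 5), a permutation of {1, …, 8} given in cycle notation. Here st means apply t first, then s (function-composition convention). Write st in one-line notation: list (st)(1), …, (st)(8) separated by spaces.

(st)(x) = s(t(x)). Computing each image: s(t(1)) = s(3) = 6, s(t(2)) = s(1) = 8, s(t(3)) = s(6) = 5, s(t(4)) = s(5) = 7, s(t(5)) = s(4) = 1, s(t(6)) = s(2) = 3, s(t(7)) = s(7) = 4, s(t(8)) = s(8) = 2.
Hence st = [6 8 5 7 1 3 4 2].

6 8 5 7 1 3 4 2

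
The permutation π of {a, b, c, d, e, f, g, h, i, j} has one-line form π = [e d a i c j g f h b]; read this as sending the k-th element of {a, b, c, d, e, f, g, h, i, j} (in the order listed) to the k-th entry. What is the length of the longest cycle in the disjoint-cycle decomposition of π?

6

Decomposing into disjoint cycles gives (a e c)(b d i h f j); the longest has length 6.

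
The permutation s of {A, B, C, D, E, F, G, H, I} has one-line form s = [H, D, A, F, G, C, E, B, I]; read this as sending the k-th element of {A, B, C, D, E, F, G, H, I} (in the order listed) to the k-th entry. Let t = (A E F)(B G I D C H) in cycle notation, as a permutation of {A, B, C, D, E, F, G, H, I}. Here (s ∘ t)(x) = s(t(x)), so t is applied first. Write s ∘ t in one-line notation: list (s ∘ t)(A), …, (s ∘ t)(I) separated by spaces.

G E B A C H I D F

(s ∘ t)(x) = s(t(x)). Computing each image: s(t(A)) = s(E) = G, s(t(B)) = s(G) = E, s(t(C)) = s(H) = B, s(t(D)) = s(C) = A, s(t(E)) = s(F) = C, s(t(F)) = s(A) = H, s(t(G)) = s(I) = I, s(t(H)) = s(B) = D, s(t(I)) = s(D) = F.
Hence s ∘ t = [G E B A C H I D F].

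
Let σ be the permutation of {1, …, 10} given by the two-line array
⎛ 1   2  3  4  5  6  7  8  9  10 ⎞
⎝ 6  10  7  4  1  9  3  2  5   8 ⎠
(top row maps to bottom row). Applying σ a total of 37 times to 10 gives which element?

8

Tracing 10 → 8 → … returns to 10 after 3 steps, so 10 lies in a 3-cycle (2, 10, 8).
On a 3-cycle, σ^3 is the identity, so σ^37 = σ^1 there (37 ≡ 1 mod 3).
Stepping 1 place around the cycle: 10 → 8.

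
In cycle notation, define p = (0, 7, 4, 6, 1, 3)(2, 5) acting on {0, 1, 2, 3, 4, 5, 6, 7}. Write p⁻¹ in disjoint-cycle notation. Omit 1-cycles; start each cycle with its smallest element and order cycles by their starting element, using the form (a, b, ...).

(0, 3, 1, 6, 4, 7)(2, 5)

The inverse reverses each cycle.
Reversing each cycle of p and rotating so the smallest element leads gives (0, 3, 1, 6, 4, 7)(2, 5).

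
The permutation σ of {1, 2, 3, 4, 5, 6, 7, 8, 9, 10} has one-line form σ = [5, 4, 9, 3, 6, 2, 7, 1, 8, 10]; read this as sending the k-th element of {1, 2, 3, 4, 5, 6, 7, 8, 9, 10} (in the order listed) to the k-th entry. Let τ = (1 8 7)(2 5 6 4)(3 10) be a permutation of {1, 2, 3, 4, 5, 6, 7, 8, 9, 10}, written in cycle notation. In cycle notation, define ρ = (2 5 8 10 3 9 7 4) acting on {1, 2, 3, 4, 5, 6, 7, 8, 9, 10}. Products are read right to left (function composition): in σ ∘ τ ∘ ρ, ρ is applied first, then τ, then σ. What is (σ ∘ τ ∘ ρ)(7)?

Apply the permutations in order: ρ(7) = 4, then τ(4) = 2, then σ(2) = 4. So (σ ∘ τ ∘ ρ)(7) = 4.

4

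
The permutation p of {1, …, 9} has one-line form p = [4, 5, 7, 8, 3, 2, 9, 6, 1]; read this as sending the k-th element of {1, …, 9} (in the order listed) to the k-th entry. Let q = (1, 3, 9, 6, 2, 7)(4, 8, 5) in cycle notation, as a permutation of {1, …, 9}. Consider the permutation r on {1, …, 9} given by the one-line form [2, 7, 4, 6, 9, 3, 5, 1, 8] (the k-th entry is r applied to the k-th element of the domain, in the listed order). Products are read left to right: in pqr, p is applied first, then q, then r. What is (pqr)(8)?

(pqr)(8) = r(q(p(8))). p(8) = 6, then q(6) = 2, then r(2) = 7, so the result is 7.

7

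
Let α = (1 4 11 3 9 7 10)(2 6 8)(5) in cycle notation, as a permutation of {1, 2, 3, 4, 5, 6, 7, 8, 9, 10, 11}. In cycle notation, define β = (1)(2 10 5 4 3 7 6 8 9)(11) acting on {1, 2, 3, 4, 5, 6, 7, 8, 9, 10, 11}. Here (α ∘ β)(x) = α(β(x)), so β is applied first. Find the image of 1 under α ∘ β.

4

(α ∘ β)(1) = α(β(1)). β(1) = 1, then α(1) = 4. So (α ∘ β)(1) = 4.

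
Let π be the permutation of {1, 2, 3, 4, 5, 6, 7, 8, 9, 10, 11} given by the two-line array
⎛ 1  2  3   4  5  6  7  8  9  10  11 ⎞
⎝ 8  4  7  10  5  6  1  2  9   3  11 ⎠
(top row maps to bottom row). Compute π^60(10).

8

Tracing 10 → 3 → … returns to 10 after 7 steps, so 10 lies in a 7-cycle (1, 8, 2, 4, 10, 3, 7).
Since the cycle has length 7, π^60 acts on it the same as π^4 (60 mod 7 = 4).
Stepping 4 places around the cycle: 10 → 3 → 7 → 1 → 8.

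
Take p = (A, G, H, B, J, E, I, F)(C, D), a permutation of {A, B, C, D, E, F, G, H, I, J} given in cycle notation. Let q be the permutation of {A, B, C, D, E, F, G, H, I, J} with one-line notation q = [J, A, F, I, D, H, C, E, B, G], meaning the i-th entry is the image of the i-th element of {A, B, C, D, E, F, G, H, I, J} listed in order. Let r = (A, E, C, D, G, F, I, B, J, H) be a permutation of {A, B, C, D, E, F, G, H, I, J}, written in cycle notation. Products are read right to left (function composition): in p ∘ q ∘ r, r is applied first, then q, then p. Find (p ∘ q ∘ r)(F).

(p ∘ q ∘ r)(F) = p(q(r(F))). r(F) = I, then q(I) = B, then p(B) = J, so the result is J.

J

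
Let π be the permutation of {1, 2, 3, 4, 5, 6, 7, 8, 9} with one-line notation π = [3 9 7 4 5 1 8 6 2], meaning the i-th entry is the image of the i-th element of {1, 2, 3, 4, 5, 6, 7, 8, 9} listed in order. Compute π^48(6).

Tracing 6 → 1 → … returns to 6 after 5 steps, so 6 lies in a 5-cycle (1, 3, 7, 8, 6).
Since the cycle has length 5, π^48 acts on it the same as π^3 (48 mod 5 = 3).
Advancing 3 steps from 6: 6 → 1 → 3 → 7.

7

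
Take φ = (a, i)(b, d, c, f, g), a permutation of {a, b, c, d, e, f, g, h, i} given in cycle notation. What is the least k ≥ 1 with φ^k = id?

10

The cycle type of φ is (5, 2, 1, 1).
The order of φ is the least common multiple of its cycle lengths: lcm(5, 2) = 10.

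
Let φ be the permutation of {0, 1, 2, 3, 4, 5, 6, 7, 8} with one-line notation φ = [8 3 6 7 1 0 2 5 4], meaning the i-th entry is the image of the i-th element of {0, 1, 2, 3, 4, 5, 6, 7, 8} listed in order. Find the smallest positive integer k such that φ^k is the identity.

The disjoint-cycle form of φ has cycle lengths 7, 2.
Since disjoint cycles commute, ord(φ) = lcm(7, 2) = 14.

14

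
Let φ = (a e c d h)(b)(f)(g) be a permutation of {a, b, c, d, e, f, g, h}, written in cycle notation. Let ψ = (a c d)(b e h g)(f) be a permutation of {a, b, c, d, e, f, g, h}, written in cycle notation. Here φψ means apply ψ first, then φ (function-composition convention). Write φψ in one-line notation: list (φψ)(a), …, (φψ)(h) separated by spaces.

Chase each element through ψ then φ: a → c → d; b → e → c; c → d → h; d → a → e; e → h → a; f → f → f; g → b → b; h → g → g.
Collecting the images, φψ = [d c h e a f b g].

d c h e a f b g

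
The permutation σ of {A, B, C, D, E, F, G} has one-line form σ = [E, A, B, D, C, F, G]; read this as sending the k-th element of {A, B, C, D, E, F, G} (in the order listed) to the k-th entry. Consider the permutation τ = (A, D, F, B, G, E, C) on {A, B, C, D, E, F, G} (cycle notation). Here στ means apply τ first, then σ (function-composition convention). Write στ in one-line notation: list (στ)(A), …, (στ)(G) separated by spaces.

D G E F B A C

For each element, apply τ then σ: A → D → D; B → G → G; C → A → E; D → F → F; E → C → B; F → B → A; G → E → C.
Collecting the images, στ = [D G E F B A C].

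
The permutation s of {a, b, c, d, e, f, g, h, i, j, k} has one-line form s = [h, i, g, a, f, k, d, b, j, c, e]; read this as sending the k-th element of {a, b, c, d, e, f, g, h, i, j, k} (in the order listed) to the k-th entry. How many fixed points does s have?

0

No element satisfies s(x) = x, so there are 0 fixed points.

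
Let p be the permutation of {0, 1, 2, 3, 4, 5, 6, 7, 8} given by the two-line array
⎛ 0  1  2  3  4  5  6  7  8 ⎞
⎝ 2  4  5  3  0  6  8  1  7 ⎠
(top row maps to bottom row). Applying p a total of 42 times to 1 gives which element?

0

Tracing 1 → 4 → … returns to 1 after 8 steps, so 1 lies in an 8-cycle (0, 2, 5, 6, 8, 7, 1, 4).
Powers repeat with period 8 on this cycle, and 42 mod 8 = 2, so p^42(1) = p^2(1).
Stepping 2 places around the cycle: 1 → 4 → 0.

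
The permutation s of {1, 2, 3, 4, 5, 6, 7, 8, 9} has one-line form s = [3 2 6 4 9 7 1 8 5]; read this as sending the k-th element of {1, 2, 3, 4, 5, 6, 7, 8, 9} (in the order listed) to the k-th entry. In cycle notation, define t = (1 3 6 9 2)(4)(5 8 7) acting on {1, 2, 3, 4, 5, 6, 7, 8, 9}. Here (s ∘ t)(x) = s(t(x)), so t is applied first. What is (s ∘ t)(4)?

First apply t: t(4) = 4, then s(4) = 4. Thus (s ∘ t)(4) = 4.

4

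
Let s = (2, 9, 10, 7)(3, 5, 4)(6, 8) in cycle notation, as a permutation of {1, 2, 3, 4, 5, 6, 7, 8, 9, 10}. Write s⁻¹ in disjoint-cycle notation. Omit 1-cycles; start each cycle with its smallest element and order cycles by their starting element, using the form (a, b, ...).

(2, 7, 10, 9)(3, 4, 5)(6, 8)

If s sends a → b within a cycle, s⁻¹ sends b → a; equivalently, reverse each cycle.
Reversing each cycle of s and rotating so the smallest element leads gives (2, 7, 10, 9)(3, 4, 5)(6, 8).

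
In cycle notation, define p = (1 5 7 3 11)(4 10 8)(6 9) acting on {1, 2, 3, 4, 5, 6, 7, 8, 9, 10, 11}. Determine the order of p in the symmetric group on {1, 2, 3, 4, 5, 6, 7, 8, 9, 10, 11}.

The cycle type of p is (5, 3, 2, 1).
The order is lcm(5, 3, 2) = 30.

30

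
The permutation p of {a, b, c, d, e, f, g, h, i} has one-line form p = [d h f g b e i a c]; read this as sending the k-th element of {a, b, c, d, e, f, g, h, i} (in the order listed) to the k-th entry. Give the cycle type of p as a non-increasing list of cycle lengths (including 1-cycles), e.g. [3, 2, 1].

[9]

The disjoint cycles are (a d g i c f e b h), with lengths 9 in non-increasing order.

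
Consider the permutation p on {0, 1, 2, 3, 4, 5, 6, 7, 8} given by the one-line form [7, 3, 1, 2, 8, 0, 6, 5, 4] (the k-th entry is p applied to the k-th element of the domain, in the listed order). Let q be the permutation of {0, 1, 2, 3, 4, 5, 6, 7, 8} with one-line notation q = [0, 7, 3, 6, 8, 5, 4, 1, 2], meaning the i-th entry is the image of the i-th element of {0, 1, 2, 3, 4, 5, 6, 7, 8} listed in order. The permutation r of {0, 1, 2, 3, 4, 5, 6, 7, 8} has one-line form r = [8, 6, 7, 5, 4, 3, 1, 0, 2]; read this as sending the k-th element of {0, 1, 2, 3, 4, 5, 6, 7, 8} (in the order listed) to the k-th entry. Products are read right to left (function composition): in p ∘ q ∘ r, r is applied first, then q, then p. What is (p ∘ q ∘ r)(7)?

Apply the permutations in order: r(7) = 0, then q(0) = 0, then p(0) = 7. So (p ∘ q ∘ r)(7) = 7.

7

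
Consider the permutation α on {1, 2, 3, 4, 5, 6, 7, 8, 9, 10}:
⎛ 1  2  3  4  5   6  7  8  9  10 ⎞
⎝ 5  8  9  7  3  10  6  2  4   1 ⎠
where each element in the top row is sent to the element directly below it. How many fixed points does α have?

0

No element satisfies α(x) = x, so there are 0 fixed points.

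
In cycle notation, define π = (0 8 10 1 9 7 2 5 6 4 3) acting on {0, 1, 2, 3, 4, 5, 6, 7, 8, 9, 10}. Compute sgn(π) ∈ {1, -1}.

1

The cycle lengths are 11.
A cycle of length ℓ contributes ℓ−1 transpositions, so π is a product of 10 transpositions — even.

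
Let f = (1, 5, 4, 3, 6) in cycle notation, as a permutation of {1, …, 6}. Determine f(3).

6

In the cycle (1, 5, 4, 3, 6), 3 is followed by 6, so f(3) = 6.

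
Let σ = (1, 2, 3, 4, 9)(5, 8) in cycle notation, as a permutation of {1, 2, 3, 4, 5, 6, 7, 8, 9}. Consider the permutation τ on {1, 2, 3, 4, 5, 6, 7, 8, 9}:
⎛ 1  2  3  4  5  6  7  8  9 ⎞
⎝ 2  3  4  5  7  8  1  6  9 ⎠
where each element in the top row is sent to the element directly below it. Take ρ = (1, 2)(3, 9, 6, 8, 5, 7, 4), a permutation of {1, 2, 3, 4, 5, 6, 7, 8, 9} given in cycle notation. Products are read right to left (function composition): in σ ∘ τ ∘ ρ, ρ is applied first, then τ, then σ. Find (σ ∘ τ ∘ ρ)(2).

3

Chase 2: ρ(2) = 1; τ(1) = 2; σ(2) = 3. Hence (σ ∘ τ ∘ ρ)(2) = 3.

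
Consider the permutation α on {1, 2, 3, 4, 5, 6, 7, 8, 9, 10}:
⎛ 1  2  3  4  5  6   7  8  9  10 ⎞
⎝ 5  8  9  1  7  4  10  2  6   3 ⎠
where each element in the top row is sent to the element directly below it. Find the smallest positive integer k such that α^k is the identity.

The disjoint-cycle form of α has cycle lengths 8, 2.
The order of α is the least common multiple of its cycle lengths: lcm(8, 2) = 8.

8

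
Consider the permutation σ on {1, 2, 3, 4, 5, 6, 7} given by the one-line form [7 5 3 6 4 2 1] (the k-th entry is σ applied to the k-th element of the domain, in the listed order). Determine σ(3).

3 is element number 3 of the domain, and entry number 3 of the one-line form is 3, so σ(3) = 3.

3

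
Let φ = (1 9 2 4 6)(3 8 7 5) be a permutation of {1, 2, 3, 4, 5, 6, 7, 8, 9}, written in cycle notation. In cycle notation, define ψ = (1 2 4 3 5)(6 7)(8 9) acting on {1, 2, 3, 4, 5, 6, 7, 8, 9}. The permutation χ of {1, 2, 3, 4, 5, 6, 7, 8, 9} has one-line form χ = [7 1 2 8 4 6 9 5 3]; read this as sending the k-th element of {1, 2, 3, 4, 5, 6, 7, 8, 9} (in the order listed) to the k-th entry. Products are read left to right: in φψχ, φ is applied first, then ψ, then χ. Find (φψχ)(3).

Chase 3: φ(3) = 8; ψ(8) = 9; χ(9) = 3. Hence (φψχ)(3) = 3.

3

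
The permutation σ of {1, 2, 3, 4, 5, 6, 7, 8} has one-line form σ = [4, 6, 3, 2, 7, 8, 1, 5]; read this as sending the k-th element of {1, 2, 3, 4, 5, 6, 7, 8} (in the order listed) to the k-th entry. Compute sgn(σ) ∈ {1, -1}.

1

In disjoint-cycle form the cycle lengths are 7, 1.
A cycle is odd iff its length is even; σ has 0 even-length cycles, so sgn(σ) = (−1)^0 and σ is even.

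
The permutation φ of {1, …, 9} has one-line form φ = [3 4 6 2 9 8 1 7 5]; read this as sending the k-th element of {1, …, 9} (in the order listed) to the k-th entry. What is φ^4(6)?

3

Tracing 6 → 8 → … returns to 6 after 5 steps, so 6 lies in a 5-cycle (1 3 6 8 7).
Advancing 4 steps from 6: 6 → 8 → 7 → 1 → 3.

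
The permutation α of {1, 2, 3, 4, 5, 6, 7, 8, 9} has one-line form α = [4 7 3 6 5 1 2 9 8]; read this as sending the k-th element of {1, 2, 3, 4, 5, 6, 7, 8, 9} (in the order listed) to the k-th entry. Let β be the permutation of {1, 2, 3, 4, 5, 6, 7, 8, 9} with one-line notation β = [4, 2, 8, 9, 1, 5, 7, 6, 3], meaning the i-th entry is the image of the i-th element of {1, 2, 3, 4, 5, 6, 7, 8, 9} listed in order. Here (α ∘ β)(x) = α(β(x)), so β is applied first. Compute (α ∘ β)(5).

4

(α ∘ β)(5) = α(β(5)). β(5) = 1, then α(1) = 4. So (α ∘ β)(5) = 4.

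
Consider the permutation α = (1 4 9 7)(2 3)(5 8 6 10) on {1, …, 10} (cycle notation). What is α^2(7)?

7 lies in the 4-cycle (1 4 9 7).
Advancing 2 steps from 7: 7 → 1 → 4.

4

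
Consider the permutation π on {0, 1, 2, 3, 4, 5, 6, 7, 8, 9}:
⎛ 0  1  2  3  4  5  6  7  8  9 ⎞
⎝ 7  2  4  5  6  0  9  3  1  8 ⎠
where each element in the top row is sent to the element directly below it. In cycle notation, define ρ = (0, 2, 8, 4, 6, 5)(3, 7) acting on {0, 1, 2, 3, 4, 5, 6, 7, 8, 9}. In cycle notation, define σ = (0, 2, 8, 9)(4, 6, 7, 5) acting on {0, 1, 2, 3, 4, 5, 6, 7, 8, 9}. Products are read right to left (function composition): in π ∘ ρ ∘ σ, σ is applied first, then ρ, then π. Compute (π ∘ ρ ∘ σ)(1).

2

(π ∘ ρ ∘ σ)(1) = π(ρ(σ(1))). σ(1) = 1, then ρ(1) = 1, then π(1) = 2, so the result is 2.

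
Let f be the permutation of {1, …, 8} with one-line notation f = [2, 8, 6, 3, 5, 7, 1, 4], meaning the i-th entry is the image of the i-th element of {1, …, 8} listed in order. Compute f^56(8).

8

Tracing 8 → 4 → … returns to 8 after 7 steps, so 8 lies in a 7-cycle (1 2 8 4 3 6 7).
Powers repeat with period 7 on this cycle, and 56 mod 7 = 0, so f^56(8) = f^0(8).
So f^56(8) = 8.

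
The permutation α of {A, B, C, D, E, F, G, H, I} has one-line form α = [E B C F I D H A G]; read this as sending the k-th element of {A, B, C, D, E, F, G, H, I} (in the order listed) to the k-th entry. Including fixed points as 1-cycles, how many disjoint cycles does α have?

4

The cycle decomposition is (A E I G H)(B)(C)(D F), which has 4 cycles (counting 1-cycles).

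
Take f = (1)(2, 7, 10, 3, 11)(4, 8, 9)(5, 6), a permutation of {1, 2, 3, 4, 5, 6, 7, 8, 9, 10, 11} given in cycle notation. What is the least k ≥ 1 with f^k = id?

30

The cycle type of f is (5, 3, 2, 1).
Since disjoint cycles commute, ord(f) = lcm(5, 3, 2) = 30.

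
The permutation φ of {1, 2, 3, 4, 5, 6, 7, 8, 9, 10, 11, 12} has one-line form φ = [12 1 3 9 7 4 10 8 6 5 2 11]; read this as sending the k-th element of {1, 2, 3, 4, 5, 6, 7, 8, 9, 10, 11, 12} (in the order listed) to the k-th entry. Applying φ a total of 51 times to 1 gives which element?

2

Tracing 1 → 12 → … returns to 1 after 4 steps, so 1 lies in a 4-cycle (1, 12, 11, 2).
Since the cycle has length 4, φ^51 acts on it the same as φ^3 (51 mod 4 = 3).
Stepping 3 places around the cycle: 1 → 12 → 11 → 2.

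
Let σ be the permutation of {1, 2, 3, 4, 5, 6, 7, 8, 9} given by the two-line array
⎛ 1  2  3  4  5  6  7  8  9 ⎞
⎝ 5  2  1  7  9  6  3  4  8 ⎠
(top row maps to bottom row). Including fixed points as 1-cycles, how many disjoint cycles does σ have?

The cycle decomposition is (1 5 9 8 4 7 3)(2)(6), which has 3 cycles (counting 1-cycles).

3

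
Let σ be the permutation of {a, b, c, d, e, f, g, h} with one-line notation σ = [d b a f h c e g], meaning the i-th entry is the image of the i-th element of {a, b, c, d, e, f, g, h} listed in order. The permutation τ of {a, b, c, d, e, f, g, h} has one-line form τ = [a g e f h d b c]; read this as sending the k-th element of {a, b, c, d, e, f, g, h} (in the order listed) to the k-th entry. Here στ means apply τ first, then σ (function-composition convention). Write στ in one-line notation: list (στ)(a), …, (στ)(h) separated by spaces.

(στ)(x) = σ(τ(x)). Computing each image: σ(τ(a)) = σ(a) = d, σ(τ(b)) = σ(g) = e, σ(τ(c)) = σ(e) = h, σ(τ(d)) = σ(f) = c, σ(τ(e)) = σ(h) = g, σ(τ(f)) = σ(d) = f, σ(τ(g)) = σ(b) = b, σ(τ(h)) = σ(c) = a.
Hence στ = [d e h c g f b a].

d e h c g f b a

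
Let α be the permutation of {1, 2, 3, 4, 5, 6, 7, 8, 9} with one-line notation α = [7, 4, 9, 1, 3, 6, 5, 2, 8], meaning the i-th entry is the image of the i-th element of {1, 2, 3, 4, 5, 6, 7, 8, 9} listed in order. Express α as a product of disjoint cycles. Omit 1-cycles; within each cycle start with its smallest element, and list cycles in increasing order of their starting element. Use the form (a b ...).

(1 7 5 3 9 8 2 4)

Iterating α from 1 gives 1 → 7 → 5 → 3 → 9 → 8 → 2 → 4 → 1; that is the 8-cycle (1 7 5 3 9 8 2 4).
Continuing from each remaining unvisited element yields (1 7 5 3 9 8 2 4).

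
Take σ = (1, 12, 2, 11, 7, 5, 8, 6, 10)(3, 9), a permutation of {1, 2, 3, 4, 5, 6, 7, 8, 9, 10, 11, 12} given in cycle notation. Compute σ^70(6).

5

6 lies in the 9-cycle (1, 12, 2, 11, 7, 5, 8, 6, 10).
On a 9-cycle, σ^9 is the identity, so σ^70 = σ^7 there (70 ≡ 7 mod 9).
Advancing 7 steps from 6: 6 → 10 → 1 → 12 → 2 → 11 → 7 → 5.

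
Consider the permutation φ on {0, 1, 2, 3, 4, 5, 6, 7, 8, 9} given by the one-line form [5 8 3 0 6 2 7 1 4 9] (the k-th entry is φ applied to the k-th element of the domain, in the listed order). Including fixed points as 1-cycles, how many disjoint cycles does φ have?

The cycle decomposition is (0, 5, 2, 3)(1, 8, 4, 6, 7)(9), which has 3 cycles (counting 1-cycles).

3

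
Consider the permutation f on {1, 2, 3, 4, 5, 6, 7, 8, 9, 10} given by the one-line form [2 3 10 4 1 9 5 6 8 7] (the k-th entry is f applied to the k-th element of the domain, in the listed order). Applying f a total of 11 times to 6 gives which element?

8

Tracing 6 → 9 → … returns to 6 after 3 steps, so 6 lies in a 3-cycle (6 9 8).
Since the cycle has length 3, f^11 acts on it the same as f^2 (11 mod 3 = 2).
Advancing 2 steps from 6: 6 → 9 → 8.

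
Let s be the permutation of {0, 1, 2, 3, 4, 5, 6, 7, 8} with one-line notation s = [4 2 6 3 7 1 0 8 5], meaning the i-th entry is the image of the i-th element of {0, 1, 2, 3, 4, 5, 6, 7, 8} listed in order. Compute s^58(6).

Tracing 6 → 0 → … returns to 6 after 8 steps, so 6 lies in an 8-cycle (0 4 7 8 5 1 2 6).
Powers repeat with period 8 on this cycle, and 58 mod 8 = 2, so s^58(6) = s^2(6).
Advancing 2 steps from 6: 6 → 0 → 4.

4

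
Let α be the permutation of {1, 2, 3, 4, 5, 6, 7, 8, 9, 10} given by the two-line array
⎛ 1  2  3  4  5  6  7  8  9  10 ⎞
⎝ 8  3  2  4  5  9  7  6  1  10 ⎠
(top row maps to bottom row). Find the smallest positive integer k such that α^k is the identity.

4

Writing α as disjoint cycles, the cycle lengths are 4, 2, 1, 1, 1, 1.
Since disjoint cycles commute, ord(α) = lcm(4, 2) = 4.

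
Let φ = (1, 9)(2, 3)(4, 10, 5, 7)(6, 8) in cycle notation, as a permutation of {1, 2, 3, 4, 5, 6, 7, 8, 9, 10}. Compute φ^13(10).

10 lies in the 4-cycle (4, 10, 5, 7).
Powers repeat with period 4 on this cycle, and 13 mod 4 = 1, so φ^13(10) = φ^1(10).
Stepping 1 place around the cycle: 10 → 5.

5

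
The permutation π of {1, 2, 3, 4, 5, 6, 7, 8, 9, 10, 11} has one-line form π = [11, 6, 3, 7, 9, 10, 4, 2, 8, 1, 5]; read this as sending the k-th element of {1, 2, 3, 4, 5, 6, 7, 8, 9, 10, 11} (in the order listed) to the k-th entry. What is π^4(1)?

8

Tracing 1 → 11 → … returns to 1 after 8 steps, so 1 lies in an 8-cycle (1, 11, 5, 9, 8, 2, 6, 10).
Advancing 4 steps from 1: 1 → 11 → 5 → 9 → 8.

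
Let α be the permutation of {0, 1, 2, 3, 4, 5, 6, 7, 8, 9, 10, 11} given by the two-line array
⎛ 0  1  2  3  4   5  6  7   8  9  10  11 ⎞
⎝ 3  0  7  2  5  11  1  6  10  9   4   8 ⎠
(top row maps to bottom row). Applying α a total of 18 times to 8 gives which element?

Tracing 8 → 10 → … returns to 8 after 5 steps, so 8 lies in a 5-cycle (4 5 11 8 10).
On a 5-cycle, α^5 is the identity, so α^18 = α^3 there (18 ≡ 3 mod 5).
Advancing 3 steps from 8: 8 → 10 → 4 → 5.

5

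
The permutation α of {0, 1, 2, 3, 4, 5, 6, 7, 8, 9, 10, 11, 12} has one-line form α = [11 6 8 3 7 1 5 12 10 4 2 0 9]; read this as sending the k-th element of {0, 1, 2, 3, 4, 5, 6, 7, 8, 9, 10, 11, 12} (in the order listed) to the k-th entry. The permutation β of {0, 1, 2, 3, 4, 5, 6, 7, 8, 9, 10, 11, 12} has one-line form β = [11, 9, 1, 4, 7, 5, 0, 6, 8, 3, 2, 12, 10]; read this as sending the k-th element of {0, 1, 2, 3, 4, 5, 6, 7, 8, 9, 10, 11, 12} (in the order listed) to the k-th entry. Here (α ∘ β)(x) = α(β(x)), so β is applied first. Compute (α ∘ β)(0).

β(0) = 11, then α(11) = 0; composing gives (α ∘ β)(0) = 0.

0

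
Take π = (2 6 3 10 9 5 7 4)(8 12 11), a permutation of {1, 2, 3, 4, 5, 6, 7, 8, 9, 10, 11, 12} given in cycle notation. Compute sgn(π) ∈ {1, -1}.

The cycle lengths are 8, 3, 1.
A cycle is odd iff its length is even; π has 1 even-length cycle, so sgn(π) = (−1)^1 and π is odd.

-1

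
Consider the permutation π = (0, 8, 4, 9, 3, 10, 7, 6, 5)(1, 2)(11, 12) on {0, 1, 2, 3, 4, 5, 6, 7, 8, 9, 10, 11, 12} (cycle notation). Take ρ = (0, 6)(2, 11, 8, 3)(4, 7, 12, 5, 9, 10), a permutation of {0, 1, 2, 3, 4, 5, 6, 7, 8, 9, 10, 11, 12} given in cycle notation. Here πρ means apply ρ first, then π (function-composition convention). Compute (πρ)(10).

ρ(10) = 4, then π(4) = 9; composing gives (πρ)(10) = 9.

9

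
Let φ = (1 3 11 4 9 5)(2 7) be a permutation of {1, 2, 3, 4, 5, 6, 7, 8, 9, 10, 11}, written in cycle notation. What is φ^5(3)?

3 lies in the 6-cycle (1 3 11 4 9 5).
Advancing 5 steps from 3: 3 → 11 → 4 → 9 → 5 → 1.

1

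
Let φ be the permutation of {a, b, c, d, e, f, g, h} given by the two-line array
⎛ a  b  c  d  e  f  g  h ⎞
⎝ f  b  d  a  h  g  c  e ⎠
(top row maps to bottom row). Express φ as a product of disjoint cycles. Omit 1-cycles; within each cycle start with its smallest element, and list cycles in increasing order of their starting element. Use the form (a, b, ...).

(a, f, g, c, d)(e, h)

Iterating φ from a gives a → f → g → c → d → a; that is the 5-cycle (a, f, g, c, d).
Continuing from each remaining unvisited element yields (a, f, g, c, d)(e, h).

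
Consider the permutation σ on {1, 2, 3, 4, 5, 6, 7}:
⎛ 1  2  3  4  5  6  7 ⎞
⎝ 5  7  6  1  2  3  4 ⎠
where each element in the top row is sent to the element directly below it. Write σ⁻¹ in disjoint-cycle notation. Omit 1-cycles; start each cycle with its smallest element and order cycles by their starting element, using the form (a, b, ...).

(1, 4, 7, 2, 5)(3, 6)

First write σ in disjoint cycles: (1, 5, 2, 7, 4)(3, 6).
The inverse reverses every cycle; in canonical form, σ⁻¹ = (1, 4, 7, 2, 5)(3, 6).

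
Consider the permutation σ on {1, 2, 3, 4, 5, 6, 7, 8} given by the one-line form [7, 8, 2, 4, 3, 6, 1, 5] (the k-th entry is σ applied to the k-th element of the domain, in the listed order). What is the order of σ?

Decomposing into disjoint cycles gives cycle lengths 4, 2, 1, 1.
The order of σ is the least common multiple of its cycle lengths: lcm(4, 2) = 4.

4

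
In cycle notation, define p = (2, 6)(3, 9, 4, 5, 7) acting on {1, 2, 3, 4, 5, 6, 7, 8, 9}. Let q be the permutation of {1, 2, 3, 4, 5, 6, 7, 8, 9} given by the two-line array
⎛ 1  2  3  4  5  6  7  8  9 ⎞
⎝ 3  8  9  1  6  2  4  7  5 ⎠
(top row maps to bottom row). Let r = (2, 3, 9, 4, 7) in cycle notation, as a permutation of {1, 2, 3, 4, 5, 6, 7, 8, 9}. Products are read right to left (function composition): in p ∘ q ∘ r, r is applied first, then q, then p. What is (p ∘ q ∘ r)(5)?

2

(p ∘ q ∘ r)(5) = p(q(r(5))). r(5) = 5, then q(5) = 6, then p(6) = 2, so the result is 2.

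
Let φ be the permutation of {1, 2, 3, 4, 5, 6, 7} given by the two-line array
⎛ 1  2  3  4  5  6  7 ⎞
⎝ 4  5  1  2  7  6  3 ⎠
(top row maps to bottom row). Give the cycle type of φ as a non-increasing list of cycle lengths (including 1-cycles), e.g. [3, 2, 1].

The disjoint cycles are (1 4 2 5 7 3)(6), with lengths 6, 1 in non-increasing order.

[6, 1]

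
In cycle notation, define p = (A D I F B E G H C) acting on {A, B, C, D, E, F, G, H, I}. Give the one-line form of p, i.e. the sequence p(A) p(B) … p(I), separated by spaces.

Image by image: A→D, B→E, C→A, D→I, E→G, F→B, G→H, H→C, I→F.
Listing these in domain order gives D E A I G B H C F.

D E A I G B H C F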